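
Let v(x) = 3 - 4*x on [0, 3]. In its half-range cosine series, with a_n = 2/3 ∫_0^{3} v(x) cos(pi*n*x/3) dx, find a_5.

48/(25*pi**2)

a_5 = 2/3 ∫_0^{3} (3 - 4*x) cos(5*pi*x/3) dx.
Integrating by parts (boundary term plus one more integral), an antiderivative of (3 - 4*x) cos(5*pi*x/3) is -12*x*sin(5*pi*x/3)/(5*pi) + 9*sin(5*pi*x/3)/(5*pi) - 36*cos(5*pi*x/3)/(25*pi**2); evaluating from 0 to 3: ∫_{0}^{3} (3 - 4*x) cos(5*pi*x/3) dx = (36/(25*pi**2)) - (-36/(25*pi**2)) = 72/(25*pi**2).
Hence a_5 = (2/3)·(72/(25*pi**2)) = 48/(25*pi**2).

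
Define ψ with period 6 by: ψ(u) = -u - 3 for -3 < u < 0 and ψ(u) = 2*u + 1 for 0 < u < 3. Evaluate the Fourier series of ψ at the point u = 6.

u = 6 differs from u = 0 by 1 full period(s), and the series is 6-periodic.
At u = 0 the one-sided limits are ψ(0^-) = -3 and ψ(0^+) = 1.
By Dirichlet's theorem the series converges to their average, [(-3) + (1)]/2 = -1.

-1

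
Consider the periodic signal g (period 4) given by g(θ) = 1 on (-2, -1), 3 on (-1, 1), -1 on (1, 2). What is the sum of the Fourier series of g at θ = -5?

2

θ = -5 differs from θ = -1 by -1 full period(s), and the series is 4-periodic.
At θ = -1 the one-sided limits are g(-1^-) = 1 and g(-1^+) = 3.
By Dirichlet's theorem the series converges to their average, [(1) + (3)]/2 = 2.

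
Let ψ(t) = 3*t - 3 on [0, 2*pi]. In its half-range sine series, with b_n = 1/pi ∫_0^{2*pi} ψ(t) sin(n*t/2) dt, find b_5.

b_5 = 1/pi ∫_0^{2*pi} (3*t - 3) sin(5*t/2) dt.
Integrating by parts (boundary term plus one more integral), an antiderivative of (3*t - 3) sin(5*t/2) is -6*t*cos(5*t/2)/5 + 12*sin(5*t/2)/25 + 6*cos(5*t/2)/5; evaluating from 0 to 2*pi: ∫_{0}^{2*pi} (3*t - 3) sin(5*t/2) dt = (-6/5 + 12*pi/5) - (6/5) = -12/5 + 12*pi/5.
Hence b_5 = (1/pi)·(-12/5 + 12*pi/5) = 12*(-1 + pi)/(5*pi).

12*(-1 + pi)/(5*pi)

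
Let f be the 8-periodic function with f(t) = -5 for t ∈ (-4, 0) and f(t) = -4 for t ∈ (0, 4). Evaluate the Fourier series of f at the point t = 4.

-9/2

At t = 4 the one-sided limits are f(4^-) = -4 and f(4^+) = -5.
By Dirichlet's theorem the series converges to their average, [(-4) + (-5)]/2 = -9/2.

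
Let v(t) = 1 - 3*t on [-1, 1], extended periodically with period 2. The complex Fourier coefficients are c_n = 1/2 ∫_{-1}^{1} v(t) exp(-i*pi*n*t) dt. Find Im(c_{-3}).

Since v is real-valued, Im(c_{-3}) = -1/2 ∫_{-1}^{1} v(t) sin(-3*pi*t) dt = b_{3}/2.
Integrating by parts (boundary term plus one more integral), an antiderivative of (1 - 3*t) sin(-3*pi*t) is -t*cos(3*pi*t)/pi + sin(3*pi*t)/(3*pi**2) + cos(3*pi*t)/(3*pi); evaluating from -1 to 1: ∫_{-1}^{1} (1 - 3*t) sin(-3*pi*t) dt = (2/(3*pi)) - (-4/(3*pi)) = 2/pi.
Hence Im(c_{-3}) = (-1/2)·(2/pi) = -1/pi.

-1/pi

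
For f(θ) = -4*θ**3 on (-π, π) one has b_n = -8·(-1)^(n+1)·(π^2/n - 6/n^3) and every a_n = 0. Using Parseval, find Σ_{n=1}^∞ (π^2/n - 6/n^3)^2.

pi**6/14

Parseval: Σ b_n^2 = (1/π) ∫_{-π}^{π} f(θ)^2 dθ = 32*pi**6/7.
b_n^2 = 64·(π^2/n - 6/n^3)^2, so the sum equals (32*pi**6/7)/64 = pi**6/14.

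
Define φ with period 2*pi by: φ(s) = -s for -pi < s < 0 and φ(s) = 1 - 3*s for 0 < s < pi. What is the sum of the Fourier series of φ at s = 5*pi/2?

s = 5*pi/2 differs from s = pi/2 by 1 full period(s), and the series is 2*pi-periodic.
φ is continuous at s = pi/2 with value 1 - 3*pi/2, so the series converges to 1 - 3*pi/2 there.

1 - 3*pi/2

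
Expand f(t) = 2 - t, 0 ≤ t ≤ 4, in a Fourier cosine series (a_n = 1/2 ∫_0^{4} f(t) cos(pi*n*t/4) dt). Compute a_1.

16/pi**2

a_1 = 1/2 ∫_0^{4} (2 - t) cos(pi*t/4) dt.
Integrating by parts (boundary term plus one more integral), an antiderivative of (2 - t) cos(pi*t/4) is -4*t*sin(pi*t/4)/pi + 8*sin(pi*t/4)/pi - 16*cos(pi*t/4)/pi**2; evaluating from 0 to 4: ∫_{0}^{4} (2 - t) cos(pi*t/4) dt = (16/pi**2) - (-16/pi**2) = 32/pi**2.
Hence a_1 = (1/2)·(32/pi**2) = 16/pi**2.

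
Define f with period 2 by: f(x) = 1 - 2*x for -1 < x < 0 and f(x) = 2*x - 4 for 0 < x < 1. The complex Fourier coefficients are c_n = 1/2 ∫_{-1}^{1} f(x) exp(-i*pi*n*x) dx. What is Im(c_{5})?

1/pi

Since f is real-valued, Im(c_{5}) = -1/2 ∫_{-1}^{1} f(x) sin(5*pi*x) dx = -b_{5}/2.
Split the integral at the breakpoints.
Integrating by parts (boundary term plus one more integral), an antiderivative of (1 - 2*x) sin(5*pi*x) is 2*x*cos(5*pi*x)/(5*pi) - 2*sin(5*pi*x)/(25*pi**2) - cos(5*pi*x)/(5*pi); evaluating from -1 to 0: ∫_{-1}^{0} (1 - 2*x) sin(5*pi*x) dx = (-1/(5*pi)) - (3/(5*pi)) = -4/(5*pi).
Integrating by parts (boundary term plus one more integral), an antiderivative of (2*x - 4) sin(5*pi*x) is -2*x*cos(5*pi*x)/(5*pi) + 2*sin(5*pi*x)/(25*pi**2) + 4*cos(5*pi*x)/(5*pi); evaluating from 0 to 1: ∫_{0}^{1} (2*x - 4) sin(5*pi*x) dx = (-2/(5*pi)) - (4/(5*pi)) = -6/(5*pi).
So ∫_{-1}^{1} f(x) sin(5*pi*x) dx = -2/pi.
Hence Im(c_{5}) = (-1/2)·(-2/pi) = 1/pi.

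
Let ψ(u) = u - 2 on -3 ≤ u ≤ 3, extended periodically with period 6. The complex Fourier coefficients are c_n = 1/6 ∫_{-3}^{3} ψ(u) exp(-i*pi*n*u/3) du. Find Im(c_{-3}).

Since ψ is real-valued, Im(c_{-3}) = -1/6 ∫_{-3}^{3} ψ(u) sin(-pi*u) du = b_{3}/2.
Integrating by parts (boundary term plus one more integral), an antiderivative of (u - 2) sin(-pi*u) is u*cos(pi*u)/pi - sin(pi*u)/pi**2 - 2*cos(pi*u)/pi; evaluating from -3 to 3: ∫_{-3}^{3} (u - 2) sin(-pi*u) du = (-1/pi) - (5/pi) = -6/pi.
Hence Im(c_{-3}) = (-1/6)·(-6/pi) = 1/pi.

1/pi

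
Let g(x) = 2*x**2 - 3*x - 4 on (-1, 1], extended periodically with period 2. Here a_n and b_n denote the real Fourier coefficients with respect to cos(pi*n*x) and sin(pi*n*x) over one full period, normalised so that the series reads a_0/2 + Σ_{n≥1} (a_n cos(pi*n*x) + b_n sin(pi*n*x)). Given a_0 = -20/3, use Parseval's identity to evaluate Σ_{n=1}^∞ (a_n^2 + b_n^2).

302/45

Parseval: a_0^2/2 + Σ_{n≥1} (a_n^2+b_n^2) = ∫_{-1}^{1} g(x)^2 dx = 434/15.
Subtract a_0^2/2 = 200/9: Σ (a_n^2+b_n^2) = 302/45.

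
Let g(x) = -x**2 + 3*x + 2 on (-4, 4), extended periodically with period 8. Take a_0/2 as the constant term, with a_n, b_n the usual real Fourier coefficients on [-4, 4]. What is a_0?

a_0 = 1/4 ∫_{-4}^{4} g(x) dx = 1/4 · (-80/3) = -20/3.

-20/3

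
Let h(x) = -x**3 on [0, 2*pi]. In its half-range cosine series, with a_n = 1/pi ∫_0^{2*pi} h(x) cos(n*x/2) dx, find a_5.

a_5 = 1/pi ∫_0^{2*pi} (-x**3) cos(5*x/2) dx.
Integrating by parts three times (tabular method), an antiderivative of (-x**3) cos(5*x/2) is -2*x**3*sin(5*x/2)/5 - 12*x**2*cos(5*x/2)/25 + 48*x*sin(5*x/2)/125 + 96*cos(5*x/2)/625; evaluating from 0 to 2*pi: ∫_{0}^{2*pi} (-x**3) cos(5*x/2) dx = (-96/625 + 48*pi**2/25) - (96/625) = -192/625 + 48*pi**2/25.
Hence a_5 = (1/pi)·(-192/625 + 48*pi**2/25) = 48*(-4 + 25*pi**2)/(625*pi).

48*(-4 + 25*pi**2)/(625*pi)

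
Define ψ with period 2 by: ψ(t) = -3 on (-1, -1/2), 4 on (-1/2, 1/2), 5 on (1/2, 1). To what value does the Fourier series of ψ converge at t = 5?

t = 5 differs from t = 1 by 2 full period(s), and the series is 2-periodic.
At t = 1 the one-sided limits are ψ(1^-) = 5 and ψ(1^+) = -3.
By Dirichlet's theorem the series converges to their average, [(5) + (-3)]/2 = 1.

1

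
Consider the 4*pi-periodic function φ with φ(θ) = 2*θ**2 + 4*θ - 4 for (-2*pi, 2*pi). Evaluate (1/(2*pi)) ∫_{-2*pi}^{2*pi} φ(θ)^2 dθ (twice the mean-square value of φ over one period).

(1/(2*pi)) ∫_{-2*pi}^{2*pi} φ(θ)^2 dθ = (1/(2*pi)) · (64*pi + 256*pi**5/5) = 32 + 128*pi**4/5.

32 + 128*pi**4/5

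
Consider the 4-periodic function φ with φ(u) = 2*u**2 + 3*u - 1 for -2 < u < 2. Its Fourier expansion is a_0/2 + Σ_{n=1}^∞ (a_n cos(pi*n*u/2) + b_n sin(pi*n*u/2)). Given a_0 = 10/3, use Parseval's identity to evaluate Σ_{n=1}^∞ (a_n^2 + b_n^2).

Parseval: a_0^2/2 + Σ_{n≥1} (a_n^2+b_n^2) = 1/2 ∫_{-2}^{2} φ(u)^2 du = 614/15.
Subtract a_0^2/2 = 50/9: Σ (a_n^2+b_n^2) = 1592/45.

1592/45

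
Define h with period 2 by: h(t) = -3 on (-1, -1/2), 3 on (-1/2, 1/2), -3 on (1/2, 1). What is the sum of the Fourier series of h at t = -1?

h is continuous at t = -1 with value -3, so the series converges to -3 there.

-3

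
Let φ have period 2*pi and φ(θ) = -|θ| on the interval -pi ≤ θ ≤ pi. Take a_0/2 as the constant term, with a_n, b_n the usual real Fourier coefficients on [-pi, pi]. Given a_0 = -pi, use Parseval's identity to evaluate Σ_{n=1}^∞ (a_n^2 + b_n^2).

Parseval: a_0^2/2 + Σ_{n≥1} (a_n^2+b_n^2) = 1/pi ∫_{-pi}^{pi} φ(θ)^2 dθ = 2*pi**2/3.
Subtract a_0^2/2 = pi**2/2: Σ (a_n^2+b_n^2) = pi**2/6.

pi**2/6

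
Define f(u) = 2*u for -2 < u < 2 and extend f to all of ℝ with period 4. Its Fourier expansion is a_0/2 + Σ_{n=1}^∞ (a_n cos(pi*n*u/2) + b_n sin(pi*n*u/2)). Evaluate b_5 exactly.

8/(5*pi)

b_5 = 1/2 ∫_{-2}^{2} f(u) sin(5*pi*u/2) du.
f is odd and sin(5*pi*u/2) is odd, so the integrand is even and b_5 = ∫_0^{2} f(u) sin(5*pi*u/2) du.
Integrating by parts (boundary term plus one more integral), an antiderivative of (2*u) sin(5*pi*u/2) is -4*u*cos(5*pi*u/2)/(5*pi) + 8*sin(5*pi*u/2)/(25*pi**2); evaluating from 0 to 2: ∫_{0}^{2} (2*u) sin(5*pi*u/2) du = (8/(5*pi)) - (0) = 8/(5*pi).
Hence b_5 = 8/(5*pi).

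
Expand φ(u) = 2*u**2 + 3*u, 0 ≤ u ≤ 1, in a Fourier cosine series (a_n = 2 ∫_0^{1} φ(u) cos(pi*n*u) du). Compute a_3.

a_3 = 2 ∫_0^{1} (2*u**2 + 3*u) cos(3*pi*u) du.
Integrating by parts twice (tabular method), an antiderivative of (2*u**2 + 3*u) cos(3*pi*u) is 2*u**2*sin(3*pi*u)/(3*pi) + u*sin(3*pi*u)/pi + 4*u*cos(3*pi*u)/(9*pi**2) - 4*sin(3*pi*u)/(27*pi**3) + cos(3*pi*u)/(3*pi**2); evaluating from 0 to 1: ∫_{0}^{1} (2*u**2 + 3*u) cos(3*pi*u) du = (-7/(9*pi**2)) - (1/(3*pi**2)) = -10/(9*pi**2).
Hence a_3 = 2·(-10/(9*pi**2)) = -20/(9*pi**2).

-20/(9*pi**2)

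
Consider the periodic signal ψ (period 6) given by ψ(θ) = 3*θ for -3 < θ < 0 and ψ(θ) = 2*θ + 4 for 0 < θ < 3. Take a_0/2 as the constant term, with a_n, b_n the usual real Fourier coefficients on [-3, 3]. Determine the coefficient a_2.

a_2 = 1/3 ∫_{-3}^{3} ψ(θ) cos(2*pi*θ/3) dθ.
Split the integral at the breakpoints.
Integrating by parts (boundary term plus one more integral), an antiderivative of (3*θ) cos(2*pi*θ/3) is 9*θ*sin(2*pi*θ/3)/(2*pi) + 27*cos(2*pi*θ/3)/(4*pi**2); evaluating from -3 to 0: ∫_{-3}^{0} (3*θ) cos(2*pi*θ/3) dθ = (27/(4*pi**2)) - (27/(4*pi**2)) = 0.
Integrating by parts (boundary term plus one more integral), an antiderivative of (2*θ + 4) cos(2*pi*θ/3) is 3*θ*sin(2*pi*θ/3)/pi + 6*sin(2*pi*θ/3)/pi + 9*cos(2*pi*θ/3)/(2*pi**2); evaluating from 0 to 3: ∫_{0}^{3} (2*θ + 4) cos(2*pi*θ/3) dθ = (9/(2*pi**2)) - (9/(2*pi**2)) = 0.
Summing the pieces and multiplying by (1/3) gives a_2 = 0.

0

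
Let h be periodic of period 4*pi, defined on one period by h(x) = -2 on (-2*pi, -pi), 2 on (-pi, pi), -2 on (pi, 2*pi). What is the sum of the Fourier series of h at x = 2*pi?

h is continuous at x = 2*pi with value -2, so the series converges to -2 there.

-2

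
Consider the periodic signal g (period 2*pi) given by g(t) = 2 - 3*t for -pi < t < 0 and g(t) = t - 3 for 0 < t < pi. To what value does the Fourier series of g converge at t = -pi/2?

g is continuous at t = -pi/2 with value 2 + 3*pi/2, so the series converges to 2 + 3*pi/2 there.

2 + 3*pi/2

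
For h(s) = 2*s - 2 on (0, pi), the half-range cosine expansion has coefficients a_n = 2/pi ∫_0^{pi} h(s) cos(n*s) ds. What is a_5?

-8/(25*pi)

a_5 = 2/pi ∫_0^{pi} (2*s - 2) cos(5*s) ds.
Integrating by parts (boundary term plus one more integral), an antiderivative of (2*s - 2) cos(5*s) is 2*s*sin(5*s)/5 - 2*sin(5*s)/5 + 2*cos(5*s)/25; evaluating from 0 to pi: ∫_{0}^{pi} (2*s - 2) cos(5*s) ds = (-2/25) - (2/25) = -4/25.
Hence a_5 = (2/pi)·(-4/25) = -8/(25*pi).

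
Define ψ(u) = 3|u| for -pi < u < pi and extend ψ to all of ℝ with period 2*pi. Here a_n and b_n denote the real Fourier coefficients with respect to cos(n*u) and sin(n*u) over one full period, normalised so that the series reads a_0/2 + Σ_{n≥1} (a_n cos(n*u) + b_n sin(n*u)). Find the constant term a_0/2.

a_0 = 1/pi ∫_{-pi}^{pi} ψ(u) du = 1/pi · (3*pi**2) = 3*pi.
So the constant term a_0/2 = 3*pi/2.

3*pi/2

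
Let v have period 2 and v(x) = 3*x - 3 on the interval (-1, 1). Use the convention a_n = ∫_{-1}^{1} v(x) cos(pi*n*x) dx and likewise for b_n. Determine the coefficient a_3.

0

a_3 = ∫_{-1}^{1} v(x) cos(3*pi*x) dx.
Integrating by parts (boundary term plus one more integral), an antiderivative of (3*x - 3) cos(3*pi*x) is x*sin(3*pi*x)/pi - sin(3*pi*x)/pi + cos(3*pi*x)/(3*pi**2); evaluating from -1 to 1: ∫_{-1}^{1} (3*x - 3) cos(3*pi*x) dx = (-1/(3*pi**2)) - (-1/(3*pi**2)) = 0.
Hence a_3 = 0.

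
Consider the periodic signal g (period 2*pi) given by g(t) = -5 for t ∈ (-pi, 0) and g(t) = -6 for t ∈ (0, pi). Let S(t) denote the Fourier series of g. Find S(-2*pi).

-11/2

t = -2*pi differs from t = 0 by -1 full period(s), and the series is 2*pi-periodic.
At t = 0 the one-sided limits are g(0^-) = -5 and g(0^+) = -6.
By Dirichlet's theorem the series converges to their average, [(-5) + (-6)]/2 = -11/2.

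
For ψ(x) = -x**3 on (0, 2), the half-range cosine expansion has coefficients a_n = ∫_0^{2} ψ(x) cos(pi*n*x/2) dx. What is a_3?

a_3 = ∫_0^{2} (-x**3) cos(3*pi*x/2) dx.
Integrating by parts three times (tabular method), an antiderivative of (-x**3) cos(3*pi*x/2) is -2*x**3*sin(3*pi*x/2)/(3*pi) - 4*x**2*cos(3*pi*x/2)/(3*pi**2) + 16*x*sin(3*pi*x/2)/(9*pi**3) + 32*cos(3*pi*x/2)/(27*pi**4); evaluating from 0 to 2: ∫_{0}^{2} (-x**3) cos(3*pi*x/2) dx = (16*(-2 + 9*pi**2)/(27*pi**4)) - (32/(27*pi**4)) = 16*(-4 + 9*pi**2)/(27*pi**4).
Hence a_3 = 16*(-4 + 9*pi**2)/(27*pi**4).

16*(-4 + 9*pi**2)/(27*pi**4)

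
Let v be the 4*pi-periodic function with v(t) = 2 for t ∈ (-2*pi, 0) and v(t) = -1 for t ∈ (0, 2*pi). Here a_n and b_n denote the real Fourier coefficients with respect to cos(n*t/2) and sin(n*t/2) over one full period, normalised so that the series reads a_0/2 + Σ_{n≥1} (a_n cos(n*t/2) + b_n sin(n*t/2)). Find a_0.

a_0 = (1/(2*pi)) ∫_{-2*pi}^{2*pi} v(t) dt = (1/(2*pi)) · (2*pi) = 1.

1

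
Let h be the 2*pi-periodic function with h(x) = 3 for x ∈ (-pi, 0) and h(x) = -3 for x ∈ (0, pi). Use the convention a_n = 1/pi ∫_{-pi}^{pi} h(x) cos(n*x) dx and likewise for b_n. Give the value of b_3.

-4/pi

b_3 = 1/pi ∫_{-pi}^{pi} h(x) sin(3*x) dx.
h is odd and sin(3*x) is odd, so the integrand is even and b_3 = 2/pi ∫_0^{pi} h(x) sin(3*x) dx.
Directly, an antiderivative of (-3) sin(3*x) is cos(3*x); evaluating from 0 to pi: ∫_{0}^{pi} (-3) sin(3*x) dx = (-1) - (1) = -2.
Hence b_3 = (2/pi)·(-2) = -4/pi.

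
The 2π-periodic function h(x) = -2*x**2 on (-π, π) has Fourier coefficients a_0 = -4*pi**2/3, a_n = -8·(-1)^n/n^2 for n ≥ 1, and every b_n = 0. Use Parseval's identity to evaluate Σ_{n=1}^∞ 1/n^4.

Parseval: a_0^2/2 + Σ a_n^2 = (1/π) ∫_{-π}^{π} h(x)^2 dx = 8*pi**4/5.
Subtract a_0^2/2 = 8*pi**4/9: Σ a_n^2 = 32*pi**4/45.
Since a_n^2 = 64/n^4, Σ 1/n^4 = pi**4/90.

pi**4/90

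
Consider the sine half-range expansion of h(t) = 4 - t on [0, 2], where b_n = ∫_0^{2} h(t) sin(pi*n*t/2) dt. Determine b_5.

12/(5*pi)

b_5 = ∫_0^{2} (4 - t) sin(5*pi*t/2) dt.
Integrating by parts (boundary term plus one more integral), an antiderivative of (4 - t) sin(5*pi*t/2) is 2*t*cos(5*pi*t/2)/(5*pi) - 4*sin(5*pi*t/2)/(25*pi**2) - 8*cos(5*pi*t/2)/(5*pi); evaluating from 0 to 2: ∫_{0}^{2} (4 - t) sin(5*pi*t/2) dt = (4/(5*pi)) - (-8/(5*pi)) = 12/(5*pi).
Hence b_5 = 12/(5*pi).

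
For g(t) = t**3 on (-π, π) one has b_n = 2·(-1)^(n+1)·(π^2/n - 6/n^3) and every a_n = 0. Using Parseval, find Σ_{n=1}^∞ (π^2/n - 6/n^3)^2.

pi**6/14

Parseval: Σ b_n^2 = (1/π) ∫_{-π}^{π} g(t)^2 dt = 2*pi**6/7.
b_n^2 = 4·(π^2/n - 6/n^3)^2, so the sum equals (2*pi**6/7)/4 = pi**6/14.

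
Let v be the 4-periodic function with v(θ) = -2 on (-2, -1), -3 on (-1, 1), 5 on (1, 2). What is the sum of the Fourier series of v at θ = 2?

3/2

θ = 2 differs from θ = -2 by 1 full period(s), and the series is 4-periodic.
At θ = -2 the one-sided limits are v(-2^-) = 5 and v(-2^+) = -2.
By Dirichlet's theorem the series converges to their average, [(5) + (-2)]/2 = 3/2.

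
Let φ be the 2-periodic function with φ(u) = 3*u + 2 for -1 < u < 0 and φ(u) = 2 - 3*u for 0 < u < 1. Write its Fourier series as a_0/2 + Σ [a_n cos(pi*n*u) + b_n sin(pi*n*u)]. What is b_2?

b_2 = ∫_{-1}^{1} φ(u) sin(2*pi*u) du.
φ is even and sin(2*pi*u) is odd, so the integrand is odd over a symmetric interval and the integral vanishes.

0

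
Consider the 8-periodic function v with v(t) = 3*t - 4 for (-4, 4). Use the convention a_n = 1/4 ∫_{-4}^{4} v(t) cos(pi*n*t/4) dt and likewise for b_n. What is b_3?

b_3 = 1/4 ∫_{-4}^{4} v(t) sin(3*pi*t/4) dt.
Integrating by parts (boundary term plus one more integral), an antiderivative of (3*t - 4) sin(3*pi*t/4) is -4*t*cos(3*pi*t/4)/pi + 16*sin(3*pi*t/4)/(3*pi**2) + 16*cos(3*pi*t/4)/(3*pi); evaluating from -4 to 4: ∫_{-4}^{4} (3*t - 4) sin(3*pi*t/4) dt = (32/(3*pi)) - (-64/(3*pi)) = 32/pi.
Hence b_3 = (1/4)·(32/pi) = 8/pi.

8/pi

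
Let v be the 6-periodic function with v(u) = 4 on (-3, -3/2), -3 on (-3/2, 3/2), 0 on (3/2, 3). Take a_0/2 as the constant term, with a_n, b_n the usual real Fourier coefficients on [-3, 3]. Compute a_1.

-10/pi

a_1 = 1/3 ∫_{-3}^{3} v(u) cos(pi*u/3) du.
Split the integral at the breakpoints.
Directly, an antiderivative of (4) cos(pi*u/3) is 12*sin(pi*u/3)/pi; evaluating from -3 to -3/2: ∫_{-3}^{-3/2} (4) cos(pi*u/3) du = (-12/pi) - (0) = -12/pi.
Directly, an antiderivative of (-3) cos(pi*u/3) is -9*sin(pi*u/3)/pi; evaluating from -3/2 to 3/2: ∫_{-3/2}^{3/2} (-3) cos(pi*u/3) du = (-9/pi) - (9/pi) = -18/pi.
∫_{3/2}^{3} (0) cos(pi*u/3) du = 0.
Summing the pieces and multiplying by (1/3) gives a_1 = -10/pi.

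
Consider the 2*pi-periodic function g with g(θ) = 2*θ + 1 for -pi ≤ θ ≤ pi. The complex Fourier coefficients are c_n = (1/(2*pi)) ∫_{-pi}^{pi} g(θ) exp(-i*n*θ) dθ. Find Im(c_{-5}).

Since g is real-valued, Im(c_{-5}) = -(1/(2*pi)) ∫_{-pi}^{pi} g(θ) sin(-5*θ) dθ = b_{5}/2.
Integrating by parts (boundary term plus one more integral), an antiderivative of (2*θ + 1) sin(-5*θ) is 2*θ*cos(5*θ)/5 - 2*sin(5*θ)/25 + cos(5*θ)/5; evaluating from -pi to pi: ∫_{-pi}^{pi} (2*θ + 1) sin(-5*θ) dθ = (-2*pi/5 - 1/5) - (-1/5 + 2*pi/5) = -4*pi/5.
Hence Im(c_{-5}) = (-1/(2*pi))·(-4*pi/5) = 2/5.

2/5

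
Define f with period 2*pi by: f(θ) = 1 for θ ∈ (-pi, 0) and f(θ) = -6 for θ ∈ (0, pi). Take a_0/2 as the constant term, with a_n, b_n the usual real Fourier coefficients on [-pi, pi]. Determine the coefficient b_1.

-14/pi

b_1 = 1/pi ∫_{-pi}^{pi} f(θ) sin(θ) dθ.
Split the integral at the breakpoints.
Directly, an antiderivative of (1) sin(θ) is -cos(θ); evaluating from -pi to 0: ∫_{-pi}^{0} (1) sin(θ) dθ = (-1) - (1) = -2.
Directly, an antiderivative of (-6) sin(θ) is 6*cos(θ); evaluating from 0 to pi: ∫_{0}^{pi} (-6) sin(θ) dθ = (-6) - (6) = -12.
Summing the pieces and multiplying by (1/pi) gives b_1 = -14/pi.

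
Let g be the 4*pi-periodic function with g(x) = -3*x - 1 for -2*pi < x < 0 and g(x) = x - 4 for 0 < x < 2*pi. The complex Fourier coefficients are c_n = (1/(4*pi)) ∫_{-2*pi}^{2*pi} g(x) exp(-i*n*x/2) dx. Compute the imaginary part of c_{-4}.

Since g is real-valued, Im(c_{-4}) = -(1/(4*pi)) ∫_{-2*pi}^{2*pi} g(x) sin(-2*x) dx = b_{4}/2.
Split the integral at the breakpoints.
Integrating by parts (boundary term plus one more integral), an antiderivative of (-3*x - 1) sin(-2*x) is -3*x*cos(2*x)/2 + 3*sin(2*x)/4 - cos(2*x)/2; evaluating from -2*pi to 0: ∫_{-2*pi}^{0} (-3*x - 1) sin(-2*x) dx = (-1/2) - (-1/2 + 3*pi) = -3*pi.
Integrating by parts (boundary term plus one more integral), an antiderivative of (x - 4) sin(-2*x) is x*cos(2*x)/2 - sin(2*x)/4 - 2*cos(2*x); evaluating from 0 to 2*pi: ∫_{0}^{2*pi} (x - 4) sin(-2*x) dx = (-2 + pi) - (-2) = pi.
So ∫_{-2*pi}^{2*pi} g(x) sin(-2*x) dx = -2*pi.
Hence Im(c_{-4}) = (-1/(4*pi))·(-2*pi) = 1/2.

1/2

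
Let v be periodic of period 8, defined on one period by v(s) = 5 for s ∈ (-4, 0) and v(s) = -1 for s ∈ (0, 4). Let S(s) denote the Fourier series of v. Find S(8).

2

s = 8 differs from s = 0 by 1 full period(s), and the series is 8-periodic.
At s = 0 the one-sided limits are v(0^-) = 5 and v(0^+) = -1.
By Dirichlet's theorem the series converges to their average, [(5) + (-1)]/2 = 2.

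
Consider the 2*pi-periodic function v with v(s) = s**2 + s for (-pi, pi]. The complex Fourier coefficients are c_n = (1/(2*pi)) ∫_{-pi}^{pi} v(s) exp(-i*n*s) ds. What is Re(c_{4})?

Since v is real-valued, Re(c_{4}) = (1/(2*pi)) ∫_{-pi}^{pi} v(s) cos(4*s) ds = a_{4}/2.
Integrating by parts twice (tabular method), an antiderivative of (s**2 + s) cos(4*s) is s**2*sin(4*s)/4 + s*sin(4*s)/4 + s*cos(4*s)/8 - sin(4*s)/32 + cos(4*s)/16; evaluating from -pi to pi: ∫_{-pi}^{pi} (s**2 + s) cos(4*s) ds = (1/16 + pi/8) - (1/16 - pi/8) = pi/4.
Hence Re(c_{4}) = (1/(2*pi))·(pi/4) = 1/8.

1/8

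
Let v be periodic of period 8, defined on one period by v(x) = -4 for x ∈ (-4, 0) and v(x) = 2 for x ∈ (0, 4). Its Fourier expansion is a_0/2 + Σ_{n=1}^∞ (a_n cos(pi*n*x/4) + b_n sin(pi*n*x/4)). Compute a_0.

a_0 = 1/4 ∫_{-4}^{4} v(x) dx = 1/4 · (-8) = -2.

-2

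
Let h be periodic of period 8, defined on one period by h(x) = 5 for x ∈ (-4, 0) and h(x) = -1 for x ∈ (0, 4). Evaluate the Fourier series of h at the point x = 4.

At x = 4 the one-sided limits are h(4^-) = -1 and h(4^+) = 5.
By Dirichlet's theorem the series converges to their average, [(-1) + (5)]/2 = 2.

2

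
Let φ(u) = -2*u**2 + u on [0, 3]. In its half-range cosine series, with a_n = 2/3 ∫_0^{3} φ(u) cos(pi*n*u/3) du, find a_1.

60/pi**2

a_1 = 2/3 ∫_0^{3} (-2*u**2 + u) cos(pi*u/3) du.
Integrating by parts twice (tabular method), an antiderivative of (-2*u**2 + u) cos(pi*u/3) is -6*u**2*sin(pi*u/3)/pi + 3*u*sin(pi*u/3)/pi - 36*u*cos(pi*u/3)/pi**2 + 108*sin(pi*u/3)/pi**3 + 9*cos(pi*u/3)/pi**2; evaluating from 0 to 3: ∫_{0}^{3} (-2*u**2 + u) cos(pi*u/3) du = (99/pi**2) - (9/pi**2) = 90/pi**2.
Hence a_1 = (2/3)·(90/pi**2) = 60/pi**2.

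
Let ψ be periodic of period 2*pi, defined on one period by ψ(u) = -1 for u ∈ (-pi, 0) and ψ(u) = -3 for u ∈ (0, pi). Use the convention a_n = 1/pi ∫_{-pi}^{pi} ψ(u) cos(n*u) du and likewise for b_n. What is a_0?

-4

a_0 = 1/pi ∫_{-pi}^{pi} ψ(u) du = 1/pi · (-4*pi) = -4.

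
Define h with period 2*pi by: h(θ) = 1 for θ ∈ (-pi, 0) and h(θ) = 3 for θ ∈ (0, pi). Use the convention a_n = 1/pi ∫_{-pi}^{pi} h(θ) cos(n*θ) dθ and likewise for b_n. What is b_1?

4/pi

b_1 = 1/pi ∫_{-pi}^{pi} h(θ) sin(θ) dθ.
Split the integral at the breakpoints.
Directly, an antiderivative of (1) sin(θ) is -cos(θ); evaluating from -pi to 0: ∫_{-pi}^{0} (1) sin(θ) dθ = (-1) - (1) = -2.
Directly, an antiderivative of (3) sin(θ) is -3*cos(θ); evaluating from 0 to pi: ∫_{0}^{pi} (3) sin(θ) dθ = (3) - (-3) = 6.
Summing the pieces and multiplying by (1/pi) gives b_1 = 4/pi.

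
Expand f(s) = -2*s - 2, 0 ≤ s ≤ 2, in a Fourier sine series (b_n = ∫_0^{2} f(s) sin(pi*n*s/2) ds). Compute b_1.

-16/pi

b_1 = ∫_0^{2} (-2*s - 2) sin(pi*s/2) ds.
Integrating by parts (boundary term plus one more integral), an antiderivative of (-2*s - 2) sin(pi*s/2) is 4*s*cos(pi*s/2)/pi - 8*sin(pi*s/2)/pi**2 + 4*cos(pi*s/2)/pi; evaluating from 0 to 2: ∫_{0}^{2} (-2*s - 2) sin(pi*s/2) ds = (-12/pi) - (4/pi) = -16/pi.
Hence b_1 = -16/pi.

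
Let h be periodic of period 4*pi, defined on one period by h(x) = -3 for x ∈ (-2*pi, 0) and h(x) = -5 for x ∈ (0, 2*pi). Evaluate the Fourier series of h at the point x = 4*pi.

-4

x = 4*pi differs from x = 0 by 1 full period(s), and the series is 4*pi-periodic.
At x = 0 the one-sided limits are h(0^-) = -3 and h(0^+) = -5.
By Dirichlet's theorem the series converges to their average, [(-3) + (-5)]/2 = -4.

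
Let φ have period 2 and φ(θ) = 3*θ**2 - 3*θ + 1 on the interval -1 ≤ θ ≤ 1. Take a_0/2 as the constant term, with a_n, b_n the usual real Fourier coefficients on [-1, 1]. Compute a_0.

4

a_0 = ∫_{-1}^{1} φ(θ) dθ = 4.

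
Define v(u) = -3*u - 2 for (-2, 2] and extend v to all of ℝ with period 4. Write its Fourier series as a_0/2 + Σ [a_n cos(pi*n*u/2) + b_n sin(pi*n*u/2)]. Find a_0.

-4

a_0 = 1/2 ∫_{-2}^{2} v(u) du = 1/2 · (-8) = -4.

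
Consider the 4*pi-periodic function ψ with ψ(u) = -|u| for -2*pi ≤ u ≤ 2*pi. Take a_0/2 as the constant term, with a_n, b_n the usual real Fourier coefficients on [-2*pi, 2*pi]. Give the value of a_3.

8/(9*pi)

a_3 = (1/(2*pi)) ∫_{-2*pi}^{2*pi} ψ(u) cos(3*u/2) du.
ψ is even and cos(3*u/2) is even, so the integrand is even and a_3 = 1/pi ∫_0^{2*pi} ψ(u) cos(3*u/2) du.
Integrating by parts (boundary term plus one more integral), an antiderivative of (-u) cos(3*u/2) is -2*u*sin(3*u/2)/3 - 4*cos(3*u/2)/9; evaluating from 0 to 2*pi: ∫_{0}^{2*pi} (-u) cos(3*u/2) du = (4/9) - (-4/9) = 8/9.
Hence a_3 = (1/pi)·(8/9) = 8/(9*pi).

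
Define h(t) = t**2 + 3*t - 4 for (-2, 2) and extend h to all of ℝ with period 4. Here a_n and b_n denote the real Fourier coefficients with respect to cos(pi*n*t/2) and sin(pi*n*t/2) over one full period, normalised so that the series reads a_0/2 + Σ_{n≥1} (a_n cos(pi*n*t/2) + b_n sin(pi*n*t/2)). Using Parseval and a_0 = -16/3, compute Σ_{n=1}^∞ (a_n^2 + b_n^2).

1208/45

Parseval: a_0^2/2 + Σ_{n≥1} (a_n^2+b_n^2) = 1/2 ∫_{-2}^{2} h(t)^2 dt = 616/15.
Subtract a_0^2/2 = 128/9: Σ (a_n^2+b_n^2) = 1208/45.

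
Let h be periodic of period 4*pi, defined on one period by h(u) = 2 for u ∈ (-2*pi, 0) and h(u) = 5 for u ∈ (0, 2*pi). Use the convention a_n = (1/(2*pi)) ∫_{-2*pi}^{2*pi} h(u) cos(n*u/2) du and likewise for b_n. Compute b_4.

0

b_4 = (1/(2*pi)) ∫_{-2*pi}^{2*pi} h(u) sin(2*u) du.
Split the integral at the breakpoints.
Directly, an antiderivative of (2) sin(2*u) is -cos(2*u); evaluating from -2*pi to 0: ∫_{-2*pi}^{0} (2) sin(2*u) du = (-1) - (-1) = 0.
Directly, an antiderivative of (5) sin(2*u) is -5*cos(2*u)/2; evaluating from 0 to 2*pi: ∫_{0}^{2*pi} (5) sin(2*u) du = (-5/2) - (-5/2) = 0.
Summing the pieces and multiplying by (1/(2*pi)) gives b_4 = 0.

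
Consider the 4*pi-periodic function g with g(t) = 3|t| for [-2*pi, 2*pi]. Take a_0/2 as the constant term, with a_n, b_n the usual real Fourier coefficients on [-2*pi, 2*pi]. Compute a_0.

6*pi

a_0 = (1/(2*pi)) ∫_{-2*pi}^{2*pi} g(t) dt = (1/(2*pi)) · (12*pi**2) = 6*pi.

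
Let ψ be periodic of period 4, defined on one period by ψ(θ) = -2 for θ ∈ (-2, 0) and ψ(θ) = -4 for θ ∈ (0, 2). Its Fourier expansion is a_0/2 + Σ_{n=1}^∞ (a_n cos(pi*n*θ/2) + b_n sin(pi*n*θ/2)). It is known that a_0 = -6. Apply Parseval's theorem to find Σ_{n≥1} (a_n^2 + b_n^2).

Parseval: a_0^2/2 + Σ_{n≥1} (a_n^2+b_n^2) = 1/2 ∫_{-2}^{2} ψ(θ)^2 dθ = 20.
Subtract a_0^2/2 = 18: Σ (a_n^2+b_n^2) = 2.

2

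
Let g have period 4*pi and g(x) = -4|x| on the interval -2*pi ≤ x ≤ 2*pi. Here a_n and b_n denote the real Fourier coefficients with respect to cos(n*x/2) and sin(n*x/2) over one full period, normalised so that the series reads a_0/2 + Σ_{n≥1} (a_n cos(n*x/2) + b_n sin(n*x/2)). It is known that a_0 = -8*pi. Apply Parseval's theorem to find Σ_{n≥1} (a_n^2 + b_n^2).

Parseval: a_0^2/2 + Σ_{n≥1} (a_n^2+b_n^2) = (1/(2*pi)) ∫_{-2*pi}^{2*pi} g(x)^2 dx = 128*pi**2/3.
Subtract a_0^2/2 = 32*pi**2: Σ (a_n^2+b_n^2) = 32*pi**2/3.

32*pi**2/3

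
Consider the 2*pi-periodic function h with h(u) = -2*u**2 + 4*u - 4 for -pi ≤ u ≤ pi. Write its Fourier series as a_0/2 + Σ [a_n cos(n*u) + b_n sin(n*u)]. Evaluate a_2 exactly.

-2

a_2 = 1/pi ∫_{-pi}^{pi} h(u) cos(2*u) du.
Integrating by parts twice (tabular method), an antiderivative of (-2*u**2 + 4*u - 4) cos(2*u) is -u**2*sin(2*u) + 2*u*sin(2*u) - u*cos(2*u) - 3*sin(2*u)/2 + cos(2*u); evaluating from -pi to pi: ∫_{-pi}^{pi} (-2*u**2 + 4*u - 4) cos(2*u) du = (1 - pi) - (1 + pi) = -2*pi.
Hence a_2 = (1/pi)·(-2*pi) = -2.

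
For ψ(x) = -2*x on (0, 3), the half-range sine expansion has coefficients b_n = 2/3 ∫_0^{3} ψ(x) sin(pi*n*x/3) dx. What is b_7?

b_7 = 2/3 ∫_0^{3} (-2*x) sin(7*pi*x/3) dx.
Integrating by parts (boundary term plus one more integral), an antiderivative of (-2*x) sin(7*pi*x/3) is 6*x*cos(7*pi*x/3)/(7*pi) - 18*sin(7*pi*x/3)/(49*pi**2); evaluating from 0 to 3: ∫_{0}^{3} (-2*x) sin(7*pi*x/3) dx = (-18/(7*pi)) - (0) = -18/(7*pi).
Hence b_7 = (2/3)·(-18/(7*pi)) = -12/(7*pi).

-12/(7*pi)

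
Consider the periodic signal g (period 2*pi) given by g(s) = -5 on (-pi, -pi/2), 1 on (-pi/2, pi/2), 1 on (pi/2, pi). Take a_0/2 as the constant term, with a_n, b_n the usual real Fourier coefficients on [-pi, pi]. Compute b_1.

b_1 = 1/pi ∫_{-pi}^{pi} g(s) sin(s) ds.
Split the integral at the breakpoints.
Directly, an antiderivative of (-5) sin(s) is 5*cos(s); evaluating from -pi to -pi/2: ∫_{-pi}^{-pi/2} (-5) sin(s) ds = (0) - (-5) = 5.
Directly, an antiderivative of (1) sin(s) is -cos(s); evaluating from -pi/2 to pi/2: ∫_{-pi/2}^{pi/2} (1) sin(s) ds = (0) - (0) = 0.
Directly, an antiderivative of (1) sin(s) is -cos(s); evaluating from pi/2 to pi: ∫_{pi/2}^{pi} (1) sin(s) ds = (1) - (0) = 1.
Summing the pieces and multiplying by (1/pi) gives b_1 = 6/pi.

6/pi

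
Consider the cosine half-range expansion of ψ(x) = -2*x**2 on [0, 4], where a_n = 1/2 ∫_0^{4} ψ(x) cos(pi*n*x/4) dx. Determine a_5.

128/(25*pi**2)

a_5 = 1/2 ∫_0^{4} (-2*x**2) cos(5*pi*x/4) dx.
Integrating by parts twice (tabular method), an antiderivative of (-2*x**2) cos(5*pi*x/4) is -8*x**2*sin(5*pi*x/4)/(5*pi) - 64*x*cos(5*pi*x/4)/(25*pi**2) + 256*sin(5*pi*x/4)/(125*pi**3); evaluating from 0 to 4: ∫_{0}^{4} (-2*x**2) cos(5*pi*x/4) dx = (256/(25*pi**2)) - (0) = 256/(25*pi**2).
Hence a_5 = (1/2)·(256/(25*pi**2)) = 128/(25*pi**2).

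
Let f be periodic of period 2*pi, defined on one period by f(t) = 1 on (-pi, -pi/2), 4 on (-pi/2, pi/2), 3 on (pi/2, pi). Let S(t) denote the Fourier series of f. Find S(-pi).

At t = -pi the one-sided limits are f(-pi^-) = 3 and f(-pi^+) = 1.
By Dirichlet's theorem the series converges to their average, [(3) + (1)]/2 = 2.

2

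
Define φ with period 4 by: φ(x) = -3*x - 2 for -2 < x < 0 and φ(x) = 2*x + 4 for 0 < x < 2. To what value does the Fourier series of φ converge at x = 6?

x = 6 differs from x = 2 by 1 full period(s), and the series is 4-periodic.
At x = 2 the one-sided limits are φ(2^-) = 8 and φ(2^+) = 4.
By Dirichlet's theorem the series converges to their average, [(8) + (4)]/2 = 6.

6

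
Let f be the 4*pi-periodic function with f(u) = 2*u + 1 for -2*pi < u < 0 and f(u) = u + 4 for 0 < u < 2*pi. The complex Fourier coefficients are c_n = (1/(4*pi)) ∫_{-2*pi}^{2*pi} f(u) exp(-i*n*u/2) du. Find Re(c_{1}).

2/pi

Since f is real-valued, Re(c_{1}) = (1/(4*pi)) ∫_{-2*pi}^{2*pi} f(u) cos(u/2) du = a_{1}/2.
Split the integral at the breakpoints.
Integrating by parts (boundary term plus one more integral), an antiderivative of (2*u + 1) cos(u/2) is 4*u*sin(u/2) + 2*sin(u/2) + 8*cos(u/2); evaluating from -2*pi to 0: ∫_{-2*pi}^{0} (2*u + 1) cos(u/2) du = (8) - (-8) = 16.
Integrating by parts (boundary term plus one more integral), an antiderivative of (u + 4) cos(u/2) is 2*u*sin(u/2) + 8*sin(u/2) + 4*cos(u/2); evaluating from 0 to 2*pi: ∫_{0}^{2*pi} (u + 4) cos(u/2) du = (-4) - (4) = -8.
So ∫_{-2*pi}^{2*pi} f(u) cos(u/2) du = 8.
Hence Re(c_{1}) = (1/(4*pi))·(8) = 2/pi.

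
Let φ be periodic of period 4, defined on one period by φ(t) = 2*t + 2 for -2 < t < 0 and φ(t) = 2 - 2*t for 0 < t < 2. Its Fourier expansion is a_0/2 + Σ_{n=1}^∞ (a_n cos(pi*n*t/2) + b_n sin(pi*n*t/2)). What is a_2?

0

a_2 = 1/2 ∫_{-2}^{2} φ(t) cos(pi*t) dt.
φ is even and cos(pi*t) is even, so the integrand is even and a_2 = ∫_0^{2} φ(t) cos(pi*t) dt.
Integrating by parts (boundary term plus one more integral), an antiderivative of (2 - 2*t) cos(pi*t) is -2*t*sin(pi*t)/pi + 2*sin(pi*t)/pi - 2*cos(pi*t)/pi**2; evaluating from 0 to 2: ∫_{0}^{2} (2 - 2*t) cos(pi*t) dt = (-2/pi**2) - (-2/pi**2) = 0.
Hence a_2 = 0.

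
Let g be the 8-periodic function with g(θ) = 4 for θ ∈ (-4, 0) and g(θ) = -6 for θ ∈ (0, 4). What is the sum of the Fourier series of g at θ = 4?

-1

At θ = 4 the one-sided limits are g(4^-) = -6 and g(4^+) = 4.
By Dirichlet's theorem the series converges to their average, [(-6) + (4)]/2 = -1.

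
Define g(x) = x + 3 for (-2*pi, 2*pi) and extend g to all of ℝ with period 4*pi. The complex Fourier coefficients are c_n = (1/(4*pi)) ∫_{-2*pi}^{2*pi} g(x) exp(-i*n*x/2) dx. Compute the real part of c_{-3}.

0

Since g is real-valued, Re(c_{-3}) = (1/(4*pi)) ∫_{-2*pi}^{2*pi} g(x) cos(-3*x/2) dx = a_{3}/2.
Integrating by parts (boundary term plus one more integral), an antiderivative of (x + 3) cos(-3*x/2) is 2*x*sin(3*x/2)/3 + 2*sin(3*x/2) + 4*cos(3*x/2)/9; evaluating from -2*pi to 2*pi: ∫_{-2*pi}^{2*pi} (x + 3) cos(-3*x/2) dx = (-4/9) - (-4/9) = 0.
Hence Re(c_{-3}) = (1/(4*pi))·(0) = 0.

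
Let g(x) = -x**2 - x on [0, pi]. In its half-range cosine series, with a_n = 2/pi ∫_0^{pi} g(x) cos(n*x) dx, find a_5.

a_5 = 2/pi ∫_0^{pi} (-x**2 - x) cos(5*x) dx.
Integrating by parts twice (tabular method), an antiderivative of (-x**2 - x) cos(5*x) is -x**2*sin(5*x)/5 - x*sin(5*x)/5 - 2*x*cos(5*x)/25 + 2*sin(5*x)/125 - cos(5*x)/25; evaluating from 0 to pi: ∫_{0}^{pi} (-x**2 - x) cos(5*x) dx = (1/25 + 2*pi/25) - (-1/25) = 2/25 + 2*pi/25.
Hence a_5 = (2/pi)·(2/25 + 2*pi/25) = 4*(1 + pi)/(25*pi).

4*(1 + pi)/(25*pi)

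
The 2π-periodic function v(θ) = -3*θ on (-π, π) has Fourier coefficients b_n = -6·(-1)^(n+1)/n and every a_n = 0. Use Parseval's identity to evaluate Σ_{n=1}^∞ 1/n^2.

Parseval: Σ b_n^2 = (1/π) ∫_{-π}^{π} v(θ)^2 dθ = 6*pi**2.
Σ b_n^2 = Σ 36/n^2, so Σ 1/n^2 = (6*pi**2)/36 = pi**2/6.

pi**2/6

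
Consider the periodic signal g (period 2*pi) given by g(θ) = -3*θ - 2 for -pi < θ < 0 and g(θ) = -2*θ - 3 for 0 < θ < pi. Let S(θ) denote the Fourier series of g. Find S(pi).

-5/2 + pi/2

θ = pi differs from θ = -pi by 1 full period(s), and the series is 2*pi-periodic.
At θ = -pi the one-sided limits are g(-pi^-) = -2*pi - 3 and g(-pi^+) = -2 + 3*pi.
By Dirichlet's theorem the series converges to their average, [(-2*pi - 3) + (-2 + 3*pi)]/2 = -5/2 + pi/2.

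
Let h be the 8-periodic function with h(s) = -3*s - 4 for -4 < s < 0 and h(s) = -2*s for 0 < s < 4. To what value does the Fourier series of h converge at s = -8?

-2

s = -8 differs from s = 0 by -1 full period(s), and the series is 8-periodic.
At s = 0 the one-sided limits are h(0^-) = -4 and h(0^+) = 0.
By Dirichlet's theorem the series converges to their average, [(-4) + (0)]/2 = -2.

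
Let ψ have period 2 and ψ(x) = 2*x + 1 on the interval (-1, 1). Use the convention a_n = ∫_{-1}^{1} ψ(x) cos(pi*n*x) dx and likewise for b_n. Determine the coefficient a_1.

0

a_1 = ∫_{-1}^{1} ψ(x) cos(pi*x) dx.
Integrating by parts (boundary term plus one more integral), an antiderivative of (2*x + 1) cos(pi*x) is 2*x*sin(pi*x)/pi + sin(pi*x)/pi + 2*cos(pi*x)/pi**2; evaluating from -1 to 1: ∫_{-1}^{1} (2*x + 1) cos(pi*x) dx = (-2/pi**2) - (-2/pi**2) = 0.
Hence a_1 = 0.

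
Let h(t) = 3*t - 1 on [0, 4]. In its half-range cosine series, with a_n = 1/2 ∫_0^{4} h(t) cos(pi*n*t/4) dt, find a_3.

a_3 = 1/2 ∫_0^{4} (3*t - 1) cos(3*pi*t/4) dt.
Integrating by parts (boundary term plus one more integral), an antiderivative of (3*t - 1) cos(3*pi*t/4) is 4*t*sin(3*pi*t/4)/pi - 4*sin(3*pi*t/4)/(3*pi) + 16*cos(3*pi*t/4)/(3*pi**2); evaluating from 0 to 4: ∫_{0}^{4} (3*t - 1) cos(3*pi*t/4) dt = (-16/(3*pi**2)) - (16/(3*pi**2)) = -32/(3*pi**2).
Hence a_3 = (1/2)·(-32/(3*pi**2)) = -16/(3*pi**2).

-16/(3*pi**2)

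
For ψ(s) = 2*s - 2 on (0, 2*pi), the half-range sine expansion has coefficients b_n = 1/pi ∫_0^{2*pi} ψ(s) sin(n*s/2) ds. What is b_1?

8 - 8/pi

b_1 = 1/pi ∫_0^{2*pi} (2*s - 2) sin(s/2) ds.
Integrating by parts (boundary term plus one more integral), an antiderivative of (2*s - 2) sin(s/2) is -4*s*cos(s/2) + 8*sin(s/2) + 4*cos(s/2); evaluating from 0 to 2*pi: ∫_{0}^{2*pi} (2*s - 2) sin(s/2) ds = (-4 + 8*pi) - (4) = -8 + 8*pi.
Hence b_1 = (1/pi)·(-8 + 8*pi) = 8 - 8/pi.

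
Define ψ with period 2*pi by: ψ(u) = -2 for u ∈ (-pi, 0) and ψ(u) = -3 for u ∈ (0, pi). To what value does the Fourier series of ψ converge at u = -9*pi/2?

u = -9*pi/2 differs from u = -pi/2 by -2 full period(s), and the series is 2*pi-periodic.
ψ is continuous at u = -pi/2 with value -2, so the series converges to -2 there.

-2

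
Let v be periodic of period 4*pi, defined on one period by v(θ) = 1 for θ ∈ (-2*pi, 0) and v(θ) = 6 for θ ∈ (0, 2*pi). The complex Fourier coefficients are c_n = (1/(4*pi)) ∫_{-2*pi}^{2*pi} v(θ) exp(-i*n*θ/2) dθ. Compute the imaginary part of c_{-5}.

Since v is real-valued, Im(c_{-5}) = -(1/(4*pi)) ∫_{-2*pi}^{2*pi} v(θ) sin(-5*θ/2) dθ = b_{5}/2.
Split the integral at the breakpoints.
Directly, an antiderivative of (1) sin(-5*θ/2) is 2*cos(5*θ/2)/5; evaluating from -2*pi to 0: ∫_{-2*pi}^{0} (1) sin(-5*θ/2) dθ = (2/5) - (-2/5) = 4/5.
Directly, an antiderivative of (6) sin(-5*θ/2) is 12*cos(5*θ/2)/5; evaluating from 0 to 2*pi: ∫_{0}^{2*pi} (6) sin(-5*θ/2) dθ = (-12/5) - (12/5) = -24/5.
So ∫_{-2*pi}^{2*pi} v(θ) sin(-5*θ/2) dθ = -4.
Hence Im(c_{-5}) = (-1/(4*pi))·(-4) = 1/pi.

1/pi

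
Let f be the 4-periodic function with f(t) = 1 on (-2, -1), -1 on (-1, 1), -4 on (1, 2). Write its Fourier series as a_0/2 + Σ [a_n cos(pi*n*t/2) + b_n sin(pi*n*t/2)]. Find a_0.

-5/2

a_0 = 1/2 ∫_{-2}^{2} f(t) dt = 1/2 · (-5) = -5/2.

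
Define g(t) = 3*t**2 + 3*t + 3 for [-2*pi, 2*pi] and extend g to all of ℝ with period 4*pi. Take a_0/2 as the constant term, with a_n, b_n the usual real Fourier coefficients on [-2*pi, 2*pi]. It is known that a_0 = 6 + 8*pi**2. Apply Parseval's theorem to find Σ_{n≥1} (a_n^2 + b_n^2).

pi**2*(24 + 128*pi**2/5)

Parseval: a_0^2/2 + Σ_{n≥1} (a_n^2+b_n^2) = (1/(2*pi)) ∫_{-2*pi}^{2*pi} g(t)^2 dt = 18 + 72*pi**2 + 288*pi**4/5.
Subtract a_0^2/2 = 2*(3 + 4*pi**2)**2: Σ (a_n^2+b_n^2) = pi**2*(24 + 128*pi**2/5).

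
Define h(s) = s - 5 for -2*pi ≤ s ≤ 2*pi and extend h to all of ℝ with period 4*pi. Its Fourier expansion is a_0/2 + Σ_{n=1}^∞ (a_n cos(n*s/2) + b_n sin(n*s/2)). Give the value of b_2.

b_2 = (1/(2*pi)) ∫_{-2*pi}^{2*pi} h(s) sin(s) ds.
Integrating by parts (boundary term plus one more integral), an antiderivative of (s - 5) sin(s) is -s*cos(s) + sin(s) + 5*cos(s); evaluating from -2*pi to 2*pi: ∫_{-2*pi}^{2*pi} (s - 5) sin(s) ds = (5 - 2*pi) - (5 + 2*pi) = -4*pi.
Hence b_2 = (1/(2*pi))·(-4*pi) = -2.

-2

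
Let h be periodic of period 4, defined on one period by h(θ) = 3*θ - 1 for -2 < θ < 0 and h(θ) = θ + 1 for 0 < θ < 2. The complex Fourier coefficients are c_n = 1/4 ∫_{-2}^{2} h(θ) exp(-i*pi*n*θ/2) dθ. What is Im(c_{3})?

-2/pi

Since h is real-valued, Im(c_{3}) = -1/4 ∫_{-2}^{2} h(θ) sin(3*pi*θ/2) dθ = -b_{3}/2.
Split the integral at the breakpoints.
Integrating by parts (boundary term plus one more integral), an antiderivative of (3*θ - 1) sin(3*pi*θ/2) is -2*θ*cos(3*pi*θ/2)/pi + 4*sin(3*pi*θ/2)/(3*pi**2) + 2*cos(3*pi*θ/2)/(3*pi); evaluating from -2 to 0: ∫_{-2}^{0} (3*θ - 1) sin(3*pi*θ/2) dθ = (2/(3*pi)) - (-14/(3*pi)) = 16/(3*pi).
Integrating by parts (boundary term plus one more integral), an antiderivative of (θ + 1) sin(3*pi*θ/2) is -2*θ*cos(3*pi*θ/2)/(3*pi) + 4*sin(3*pi*θ/2)/(9*pi**2) - 2*cos(3*pi*θ/2)/(3*pi); evaluating from 0 to 2: ∫_{0}^{2} (θ + 1) sin(3*pi*θ/2) dθ = (2/pi) - (-2/(3*pi)) = 8/(3*pi).
So ∫_{-2}^{2} h(θ) sin(3*pi*θ/2) dθ = 8/pi.
Hence Im(c_{3}) = (-1/4)·(8/pi) = -2/pi.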